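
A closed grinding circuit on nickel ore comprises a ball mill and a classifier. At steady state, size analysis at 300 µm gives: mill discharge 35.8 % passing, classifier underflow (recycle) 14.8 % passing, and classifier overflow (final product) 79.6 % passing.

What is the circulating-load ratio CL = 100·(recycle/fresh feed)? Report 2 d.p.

Let r = R/F. Size balance at 300 µm:
(1+r)d = ru + o → r = (o−d)/(d−u)
r = (79.6 − 35.8)/(35.8 − 14.8) = 43.8/21.0 = 2.0857
CL = 100·r = 208.57 %

CL = 208.57 %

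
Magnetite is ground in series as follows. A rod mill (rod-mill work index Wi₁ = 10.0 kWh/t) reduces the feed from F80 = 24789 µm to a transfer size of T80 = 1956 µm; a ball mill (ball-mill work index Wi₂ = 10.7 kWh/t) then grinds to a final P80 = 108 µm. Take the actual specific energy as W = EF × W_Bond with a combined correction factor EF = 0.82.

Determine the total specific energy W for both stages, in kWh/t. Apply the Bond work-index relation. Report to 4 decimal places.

W = 7.7922 kWh/t

W = 10 Wi / √P80 − 10 Wi / √F80
Stage 1 (24789→1956 µm, Wi₁=10.0): W₁ = 10·10.0·(0.022611 − 0.006351) = 1.6259 kWh/t
Stage 2 (1956→108 µm, Wi₂=10.7): W₂ = 10·10.7·(0.096225 − 0.022611) = 7.8767 kWh/t
W = W₁ + W₂ = 1.6259 + 7.8767 = 9.5027 kWh/t
W_actual = 0.82 × 9.5027 = 7.7922 kWh/t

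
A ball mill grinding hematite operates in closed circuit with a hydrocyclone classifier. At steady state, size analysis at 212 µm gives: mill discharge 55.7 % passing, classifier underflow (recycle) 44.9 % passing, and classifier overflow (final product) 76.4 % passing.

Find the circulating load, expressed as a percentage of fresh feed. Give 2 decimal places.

CL = 191.67 %

Balance %-passing 212 µm (r = R/F):
(1+r)d = ru + o → r = (o−d)/(d−u)
r = (76.4 − 55.7)/(55.7 − 44.9) = 20.7/10.8 = 1.9167
CL = 100·r = 191.67 %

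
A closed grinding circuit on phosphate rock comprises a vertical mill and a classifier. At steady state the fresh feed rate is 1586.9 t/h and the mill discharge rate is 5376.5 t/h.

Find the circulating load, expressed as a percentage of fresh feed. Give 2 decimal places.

CL = 238.81 %

Steady state: M = F + R.
R = M − F = 5376.5 − 1586.9 = 3789.6 t/h
CL = 100·R/F = 100·3789.6/1586.9 = 238.81 %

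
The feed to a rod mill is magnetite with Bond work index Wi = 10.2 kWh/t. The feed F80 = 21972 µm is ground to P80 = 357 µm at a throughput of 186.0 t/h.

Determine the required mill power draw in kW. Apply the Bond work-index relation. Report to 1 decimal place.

P = 876.1 kW

W = 10·Wi·[P80^(−½) − F80^(−½)]
W = 10·10.2·(1/√357 − 1/√21972) = 10·10.2·(0.046179) = 4.7103 kWh/t
P_mill = W·ṁ = 4.7103·186.0 = 876.1 kW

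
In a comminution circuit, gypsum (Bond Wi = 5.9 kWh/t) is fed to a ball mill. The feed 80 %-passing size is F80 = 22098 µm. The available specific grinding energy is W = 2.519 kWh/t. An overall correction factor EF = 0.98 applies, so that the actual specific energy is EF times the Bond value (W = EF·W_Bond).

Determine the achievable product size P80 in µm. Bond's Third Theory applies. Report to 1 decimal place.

P80 = 395.3 µm

Bond:  W = 10 Wi (1/√P − 1/√F)
W_Bond = W / EF = 2.519 / 0.98 = 2.5704 kWh/t
⇒ 1/√P80 = W_Bond/(10·Wi) + 1/√F80
  = 2.5704/(10·5.9) + 1/√22098 = 0.043566 + 0.006727 = 0.050293
P80 = (1/0.050293)² = 19.8834² = 395.35 µm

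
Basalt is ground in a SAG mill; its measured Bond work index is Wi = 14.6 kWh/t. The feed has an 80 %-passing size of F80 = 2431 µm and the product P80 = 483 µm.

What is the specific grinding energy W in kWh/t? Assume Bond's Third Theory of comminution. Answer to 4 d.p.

W = 10·Wi·(P80^(-½) − F80^(-½))
1/√483 = 0.045502;  1/√2431 = 0.020282
W = 10·14.6·(0.045502 − 0.020282) = 3.6821 kWh/t

W = 3.6821 kWh/t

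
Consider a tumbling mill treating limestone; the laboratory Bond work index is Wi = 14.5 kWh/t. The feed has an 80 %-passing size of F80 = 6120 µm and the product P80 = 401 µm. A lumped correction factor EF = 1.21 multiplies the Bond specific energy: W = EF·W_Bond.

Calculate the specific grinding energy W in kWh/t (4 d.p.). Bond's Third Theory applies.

W = 6.5188 kWh/t

W_Bond = 10·Wi·(1/√P₈₀ − 1/√F₈₀)
1/√401 = 0.049938;  1/√6120 = 0.012783
W = 10·14.5·(0.049938 − 0.012783) = 5.3875 kWh/t
Apply correction: 5.3875 × 1.21 = 6.5188 kWh/t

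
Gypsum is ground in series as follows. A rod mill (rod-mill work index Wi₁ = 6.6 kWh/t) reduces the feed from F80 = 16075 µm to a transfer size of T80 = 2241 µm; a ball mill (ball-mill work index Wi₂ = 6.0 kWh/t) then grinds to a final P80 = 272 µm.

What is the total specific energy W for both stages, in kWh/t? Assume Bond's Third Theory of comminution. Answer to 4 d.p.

W = 3.2442 kWh/t

W = 10·Wi·[P80^(−½) − F80^(−½)]
Stage 1 (16075→2241 µm, Wi₁=6.6): W₁ = 10·6.6·(0.021124 − 0.007887) = 0.8736 kWh/t
Stage 2 (2241→272 µm, Wi₂=6.0): W₂ = 10·6.0·(0.060634 − 0.021124) = 2.3706 kWh/t
W = W₁ + W₂ = 0.8736 + 2.3706 = 3.2442 kWh/t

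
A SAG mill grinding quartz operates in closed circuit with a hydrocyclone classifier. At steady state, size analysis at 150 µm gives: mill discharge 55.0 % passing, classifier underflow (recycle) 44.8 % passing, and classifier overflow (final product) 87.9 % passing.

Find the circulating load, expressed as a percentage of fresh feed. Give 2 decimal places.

CL = 322.55 %

Two-product formula at 150 µm:
(1+r)·d = r·u + o ⇒ r = (o−d)/(d−u)
r = (87.9 − 55.0)/(55.0 − 44.8) = 32.9/10.2 = 3.2255
CL = 100·r = 322.55 %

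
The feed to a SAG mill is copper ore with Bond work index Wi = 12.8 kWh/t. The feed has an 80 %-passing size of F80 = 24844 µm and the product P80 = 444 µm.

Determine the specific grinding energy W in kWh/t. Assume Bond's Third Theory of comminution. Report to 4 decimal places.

W = 5.2625 kWh/t

W = 10 Wi / √P80 − 10 Wi / √F80
1/√444 = 0.047458;  1/√24844 = 0.006344
W = 10·12.8·(0.047458 − 0.006344) = 5.2625 kWh/t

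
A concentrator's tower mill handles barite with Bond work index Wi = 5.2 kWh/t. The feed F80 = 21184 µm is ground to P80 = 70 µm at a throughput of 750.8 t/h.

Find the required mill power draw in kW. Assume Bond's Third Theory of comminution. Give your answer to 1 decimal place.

Bond:  W = 10 Wi (1/√P − 1/√F)
W = 10·5.2·(1/√70 − 1/√21184) = 10·5.2·(0.112652) = 5.8579 kWh/t
P_mill = W·ṁ = 5.8579·750.8 = 4398.1 kW

P = 4398.1 kW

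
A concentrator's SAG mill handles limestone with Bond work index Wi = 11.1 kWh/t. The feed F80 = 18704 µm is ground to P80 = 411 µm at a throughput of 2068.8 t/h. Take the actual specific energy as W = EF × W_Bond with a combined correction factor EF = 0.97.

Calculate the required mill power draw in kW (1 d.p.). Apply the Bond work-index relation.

W = 10 Wi (1/√P80 − 1/√F80)  [Bond]
W = 10·11.1·(1/√411 − 1/√18704) = 10·11.1·(0.042014) = 4.6636 kWh/t
W_actual = 0.97 × 4.6636 = 4.5237 kWh/t
Mill draw = 4.5237 × 2068.8 = 9358.6 kW

P = 9358.6 kW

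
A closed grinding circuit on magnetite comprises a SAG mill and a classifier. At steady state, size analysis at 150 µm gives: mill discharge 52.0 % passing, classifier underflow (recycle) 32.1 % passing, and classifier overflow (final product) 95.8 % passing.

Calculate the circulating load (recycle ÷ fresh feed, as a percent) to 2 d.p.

Balance %-passing 150 µm (r = R/F):
(1+r)·d = r·u + o ⇒ r = (o−d)/(d−u)
r = (95.8 − 52.0)/(52.0 − 32.1) = 43.8/19.9 = 2.2010
CL = 100·r = 220.10 %

CL = 220.10 %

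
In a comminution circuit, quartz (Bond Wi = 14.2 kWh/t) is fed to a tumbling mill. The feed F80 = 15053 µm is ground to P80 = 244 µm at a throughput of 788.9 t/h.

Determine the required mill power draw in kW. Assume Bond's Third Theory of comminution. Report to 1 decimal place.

Bond:  W = 10 Wi (1/√P − 1/√F)
W = 10·14.2·(1/√244 − 1/√15053) = 10·14.2·(0.055868) = 7.9332 kWh/t
Power = W × throughput = 7.9332 kWh/t × 788.9 t/h = 6258.5 kW

P = 6258.5 kW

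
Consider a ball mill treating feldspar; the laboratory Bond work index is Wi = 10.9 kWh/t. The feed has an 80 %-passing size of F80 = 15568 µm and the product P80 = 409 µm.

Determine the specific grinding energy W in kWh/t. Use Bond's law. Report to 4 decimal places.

W = 4.5161 kWh/t

W = 10 Wi (P80^-0.5 − F80^-0.5)
1/√409 = 0.049447;  1/√15568 = 0.008015
W = 10·10.9·(0.049447 − 0.008015) = 4.5161 kWh/t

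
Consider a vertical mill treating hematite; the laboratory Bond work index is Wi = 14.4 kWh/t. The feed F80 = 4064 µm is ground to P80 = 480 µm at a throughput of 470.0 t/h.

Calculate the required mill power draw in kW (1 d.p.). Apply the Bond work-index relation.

P = 2027.5 kW

W = 10 Wi (P80^-0.5 − F80^-0.5)
W = 10·14.4·(1/√480 − 1/√4064) = 10·14.4·(0.029957) = 4.3138 kWh/t
Power = W × throughput = 4.3138 kWh/t × 470.0 t/h = 2027.5 kW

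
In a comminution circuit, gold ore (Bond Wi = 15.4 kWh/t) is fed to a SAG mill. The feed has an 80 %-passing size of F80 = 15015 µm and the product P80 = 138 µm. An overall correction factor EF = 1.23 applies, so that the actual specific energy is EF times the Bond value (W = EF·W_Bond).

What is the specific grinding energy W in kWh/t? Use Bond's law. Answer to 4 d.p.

W = 14.5787 kWh/t

Bond:  W = 10 Wi (1/√P − 1/√F)
1/√138 = 0.085126;  1/√15015 = 0.008161
W = 10·15.4·(0.085126 − 0.008161) = 11.8526 kWh/t
W_actual = 1.23 × 11.8526 = 14.5787 kWh/t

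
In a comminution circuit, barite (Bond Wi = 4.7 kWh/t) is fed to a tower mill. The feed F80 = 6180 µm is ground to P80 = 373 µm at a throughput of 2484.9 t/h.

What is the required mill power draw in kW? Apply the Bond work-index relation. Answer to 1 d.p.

W_Bond = 10·Wi·(1/√P₈₀ − 1/√F₈₀)
W = 10·4.7·(1/√373 − 1/√6180) = 10·4.7·(0.039057) = 1.8357 kWh/t
P = W·T = 1.8357·2484.9 = 4561.5 kW

P = 4561.5 kW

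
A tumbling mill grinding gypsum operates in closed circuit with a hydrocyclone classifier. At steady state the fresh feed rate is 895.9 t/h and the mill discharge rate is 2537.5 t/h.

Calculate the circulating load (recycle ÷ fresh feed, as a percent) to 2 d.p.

Mill node: discharge = fresh + recycle.
R = M − F = 2537.5 − 895.9 = 1641.6 t/h
CL = 100·R/F = 100·1641.6/895.9 = 183.23 %

CL = 183.23 %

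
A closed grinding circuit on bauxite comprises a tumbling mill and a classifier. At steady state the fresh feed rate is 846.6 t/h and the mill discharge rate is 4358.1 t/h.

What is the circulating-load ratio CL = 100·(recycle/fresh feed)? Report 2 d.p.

CL = 414.78 %

Mill node: discharge = fresh + recycle.
R = M − F = 4358.1 − 846.6 = 3511.5 t/h
CL = 100·R/F = 100·3511.5/846.6 = 414.78 %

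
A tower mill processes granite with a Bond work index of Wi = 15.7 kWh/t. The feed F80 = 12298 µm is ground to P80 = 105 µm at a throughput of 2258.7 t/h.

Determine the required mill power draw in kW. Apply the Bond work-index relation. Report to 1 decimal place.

Bond: W = 10·Wi·(1/√P80 − 1/√F80)
W = 10·15.7·(1/√105 − 1/√12298) = 10·15.7·(0.088573) = 13.9059 kWh/t
Mill draw = 13.9059 × 2258.7 = 31409.2 kW

P = 31409.2 kW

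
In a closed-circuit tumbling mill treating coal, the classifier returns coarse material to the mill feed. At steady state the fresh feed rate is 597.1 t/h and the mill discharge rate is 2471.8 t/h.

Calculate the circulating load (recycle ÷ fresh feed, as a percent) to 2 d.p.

CL = 313.97 %

Discharge = new feed + return, hence
R = M − F = 2471.8 − 597.1 = 1874.7 t/h
CL = 100·R/F = 100·1874.7/597.1 = 313.97 %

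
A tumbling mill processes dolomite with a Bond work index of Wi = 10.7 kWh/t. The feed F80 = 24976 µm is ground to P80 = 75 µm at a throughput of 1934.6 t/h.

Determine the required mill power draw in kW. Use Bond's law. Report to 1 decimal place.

P = 22592.7 kW

Bond: W = 10·Wi·(1/√P80 − 1/√F80)
W = 10·10.7·(1/√75 − 1/√24976) = 10·10.7·(0.109142) = 11.6782 kWh/t
Mill draw = 11.6782 × 1934.6 = 22592.7 kW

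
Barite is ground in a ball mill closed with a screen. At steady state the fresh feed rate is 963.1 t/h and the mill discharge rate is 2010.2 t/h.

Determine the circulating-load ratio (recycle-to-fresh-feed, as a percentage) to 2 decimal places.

CL = 108.72 %

Steady state: M = F + R.
R = M − F = 2010.2 − 963.1 = 1047.1 t/h
CL = 100·R/F = 100·1047.1/963.1 = 108.72 %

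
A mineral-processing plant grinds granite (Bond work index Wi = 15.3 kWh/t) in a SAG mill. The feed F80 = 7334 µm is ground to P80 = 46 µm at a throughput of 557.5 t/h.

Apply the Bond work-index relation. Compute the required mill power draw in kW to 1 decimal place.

P = 11580.4 kW

W = 10 Wi / √P80 − 10 Wi / √F80
W = 10·15.3·(1/√46 − 1/√7334) = 10·15.3·(0.135765) = 20.7720 kWh/t
P = W·T = 20.7720·557.5 = 11580.4 kW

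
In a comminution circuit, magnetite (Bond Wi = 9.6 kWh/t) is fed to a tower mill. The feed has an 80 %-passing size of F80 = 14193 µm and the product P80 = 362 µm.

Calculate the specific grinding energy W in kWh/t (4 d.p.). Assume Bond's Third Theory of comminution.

W = 4.2398 kWh/t

W = 10·Wi·(P80^(-½) − F80^(-½))
1/√362 = 0.052559;  1/√14193 = 0.008394
W = 10·9.6·(0.052559 − 0.008394) = 4.2398 kWh/t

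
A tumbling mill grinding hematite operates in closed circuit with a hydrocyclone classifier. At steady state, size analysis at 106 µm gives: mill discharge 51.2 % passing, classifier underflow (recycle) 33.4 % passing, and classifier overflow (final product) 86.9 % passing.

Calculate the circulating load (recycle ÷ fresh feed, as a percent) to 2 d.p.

CL = 200.56 %

Classifier node, passing 106 µm:
Fd + Rd = Ru + Fo ⇒ R/F = (o−d)/(d−u)
r = (86.9 − 51.2)/(51.2 − 33.4) = 35.7/17.8 = 2.0056
CL = 100·r = 200.56 %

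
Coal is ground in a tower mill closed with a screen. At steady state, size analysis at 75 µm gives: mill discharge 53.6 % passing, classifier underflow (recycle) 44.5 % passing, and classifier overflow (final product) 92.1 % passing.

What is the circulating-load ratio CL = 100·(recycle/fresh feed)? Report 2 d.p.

CL = 423.08 %

Let r = R/F. Size balance at 75 µm:
d + r·d = r·u + o → r(d−u) = o−d
r = (92.1 − 53.6)/(53.6 − 44.5) = 38.5/9.1 = 4.2308
CL = 100·r = 423.08 %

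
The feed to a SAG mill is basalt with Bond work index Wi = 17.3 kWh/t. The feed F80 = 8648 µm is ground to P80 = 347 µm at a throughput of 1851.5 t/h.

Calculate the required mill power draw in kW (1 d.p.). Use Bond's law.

Bond:  W = 10 Wi (1/√P − 1/√F)
W = 10·17.3·(1/√347 − 1/√8648) = 10·17.3·(0.042930) = 7.4268 kWh/t
Power = W × throughput = 7.4268 kWh/t × 1851.5 t/h = 13750.7 kW

P = 13750.7 kW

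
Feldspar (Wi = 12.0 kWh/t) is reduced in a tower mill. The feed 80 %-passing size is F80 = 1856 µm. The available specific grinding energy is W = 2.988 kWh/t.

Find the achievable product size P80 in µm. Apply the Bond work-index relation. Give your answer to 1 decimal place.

P80 = 432.0 µm

Bond:  W = 10 Wi (1/√P − 1/√F)
1/√P80 = 1/√F80 + W/(10·Wi)
  = 2.9880/(10·12.0) + 1/√1856 = 0.024900 + 0.023212 = 0.048112
P80 = (1/0.048112)² = 20.7849² = 432.01 µm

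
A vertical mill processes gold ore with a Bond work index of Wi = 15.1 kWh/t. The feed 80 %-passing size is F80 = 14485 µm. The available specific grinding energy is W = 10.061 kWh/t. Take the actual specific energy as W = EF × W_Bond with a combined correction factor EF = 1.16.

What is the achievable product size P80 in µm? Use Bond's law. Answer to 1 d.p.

W = 10 Wi (1/√P80 − 1/√F80)  [Bond]
W_Bond = W / EF = 10.061 / 1.16 = 8.6733 kWh/t
P80^(−½) = W_Bond/(10 Wi) + F80^(−½)
  = 8.6733/(10·15.1) + 1/√14485 = 0.057439 + 0.008309 = 0.065748
P80 = (1/0.065748)² = 15.2096² = 231.33 µm

P80 = 231.3 µm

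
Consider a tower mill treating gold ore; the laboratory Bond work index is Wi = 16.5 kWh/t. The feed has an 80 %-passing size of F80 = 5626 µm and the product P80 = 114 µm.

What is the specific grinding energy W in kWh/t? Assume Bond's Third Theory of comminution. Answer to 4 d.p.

W = 13.2539 kWh/t

W = 10 Wi (1/√P80 − 1/√F80)  [Bond]
1/√114 = 0.093659;  1/√5626 = 0.013332
W = 10·16.5·(0.093659 − 0.013332) = 13.2539 kWh/t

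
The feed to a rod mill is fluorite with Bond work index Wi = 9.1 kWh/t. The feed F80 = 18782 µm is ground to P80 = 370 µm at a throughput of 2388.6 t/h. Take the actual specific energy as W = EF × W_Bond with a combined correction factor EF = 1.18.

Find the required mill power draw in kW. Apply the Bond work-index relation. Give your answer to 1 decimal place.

P = 11462.6 kW

Bond: W = 10·Wi·(1/√P80 − 1/√F80)
W = 10·9.1·(1/√370 − 1/√18782) = 10·9.1·(0.044691) = 4.0669 kWh/t
Apply correction: 4.0669 × 1.18 = 4.7989 kWh/t
Mill draw = 4.7989 × 2388.6 = 11462.6 kW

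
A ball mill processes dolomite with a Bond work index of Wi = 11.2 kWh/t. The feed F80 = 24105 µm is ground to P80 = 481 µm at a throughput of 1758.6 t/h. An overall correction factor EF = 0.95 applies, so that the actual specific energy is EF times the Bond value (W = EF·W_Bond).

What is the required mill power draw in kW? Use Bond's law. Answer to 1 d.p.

W = 10 Wi (1/√P80 − 1/√F80)  [Bond]
W = 10·11.2·(1/√481 − 1/√24105) = 10·11.2·(0.039155) = 4.3854 kWh/t
With EF = 0.95: W = 4.3854·0.95 = 4.1661 kWh/t
P = W·T = 4.1661·1758.6 = 7326.5 kW

P = 7326.5 kW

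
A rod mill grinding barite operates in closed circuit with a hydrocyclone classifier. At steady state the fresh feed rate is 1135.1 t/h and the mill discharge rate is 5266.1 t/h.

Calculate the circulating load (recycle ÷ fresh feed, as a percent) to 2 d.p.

CL = 363.93 %

Steady state: M = F + R.
R = M − F = 5266.1 − 1135.1 = 4131.0 t/h
CL = 100·R/F = 100·4131.0/1135.1 = 363.93 %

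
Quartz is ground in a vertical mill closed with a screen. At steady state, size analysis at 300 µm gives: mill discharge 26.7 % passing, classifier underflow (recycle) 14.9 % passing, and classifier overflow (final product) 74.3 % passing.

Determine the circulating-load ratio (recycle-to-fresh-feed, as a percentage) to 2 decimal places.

CL = 403.39 %

Let r = R/F. Size balance at 300 µm:
(1+r)d = ru + o → r = (o−d)/(d−u)
r = (74.3 − 26.7)/(26.7 − 14.9) = 47.6/11.8 = 4.0339
CL = 100·r = 403.39 %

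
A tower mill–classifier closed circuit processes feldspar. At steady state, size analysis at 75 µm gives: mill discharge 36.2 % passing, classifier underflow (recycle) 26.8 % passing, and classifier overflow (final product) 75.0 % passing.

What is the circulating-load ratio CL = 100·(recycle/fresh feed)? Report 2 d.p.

Balance %-passing 75 µm (r = R/F):
(1+r)·d = r·u + o ⇒ r = (o−d)/(d−u)
r = (75.0 − 36.2)/(36.2 − 26.8) = 38.8/9.4 = 4.1277
CL = 100·r = 412.77 %

CL = 412.77 %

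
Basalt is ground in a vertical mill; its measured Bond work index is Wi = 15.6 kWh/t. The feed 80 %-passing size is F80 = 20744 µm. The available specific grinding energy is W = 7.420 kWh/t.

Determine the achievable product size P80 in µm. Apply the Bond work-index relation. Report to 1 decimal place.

W = 10·Wi·[P80^(−½) − F80^(−½)]
⇒ 1/√P80 = W/(10·Wi) + 1/√F80
  = 7.4200/(10·15.6) + 1/√20744 = 0.047564 + 0.006943 = 0.054507
P80 = (1/0.054507)² = 18.3462² = 336.58 µm

P80 = 336.6 µm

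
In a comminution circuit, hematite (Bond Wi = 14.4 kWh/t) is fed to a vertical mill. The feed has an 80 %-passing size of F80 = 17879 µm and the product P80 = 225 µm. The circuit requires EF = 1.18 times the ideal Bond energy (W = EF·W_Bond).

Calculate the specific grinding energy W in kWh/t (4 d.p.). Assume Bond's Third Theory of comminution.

Bond:  W = 10 Wi (1/√P − 1/√F)
1/√225 = 0.066667;  1/√17879 = 0.007479
W = 10·14.4·(0.066667 − 0.007479) = 8.5231 kWh/t
Apply correction: 8.5231 × 1.18 = 10.0572 kWh/t

W = 10.0572 kWh/t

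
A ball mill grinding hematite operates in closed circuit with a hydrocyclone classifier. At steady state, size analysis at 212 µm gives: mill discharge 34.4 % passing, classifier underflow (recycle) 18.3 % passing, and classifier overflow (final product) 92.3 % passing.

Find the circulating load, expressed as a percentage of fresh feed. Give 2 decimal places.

CL = 359.63 %

Classifier node, passing 212 µm:
(1+r)·d = r·u + o ⇒ r = (o−d)/(d−u)
r = (92.3 − 34.4)/(34.4 − 18.3) = 57.9/16.1 = 3.5963
CL = 100·r = 359.63 %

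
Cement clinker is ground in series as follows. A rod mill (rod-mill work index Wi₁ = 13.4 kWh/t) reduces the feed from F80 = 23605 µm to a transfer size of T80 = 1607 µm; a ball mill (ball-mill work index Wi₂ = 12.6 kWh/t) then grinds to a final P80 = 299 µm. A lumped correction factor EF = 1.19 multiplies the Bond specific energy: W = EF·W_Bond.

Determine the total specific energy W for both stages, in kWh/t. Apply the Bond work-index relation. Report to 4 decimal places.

W = 7.8708 kWh/t

W = 10·Wi·(P80^(-½) − F80^(-½))
Stage 1 (23605→1607 µm, Wi₁=13.4): W₁ = 10·13.4·(0.024945 − 0.006509) = 2.4705 kWh/t
Stage 2 (1607→299 µm, Wi₂=12.6): W₂ = 10·12.6·(0.057831 − 0.024945) = 4.1436 kWh/t
W = W₁ + W₂ = 2.4705 + 4.1436 = 6.6142 kWh/t
Apply correction: 6.6142 × 1.19 = 7.8708 kWh/t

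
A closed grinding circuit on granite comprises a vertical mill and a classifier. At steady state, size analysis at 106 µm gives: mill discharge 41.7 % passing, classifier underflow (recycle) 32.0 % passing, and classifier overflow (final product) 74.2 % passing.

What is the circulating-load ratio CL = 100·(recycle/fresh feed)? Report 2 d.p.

CL = 335.05 %

Balance %-passing 106 µm (r = R/F):
r = (o − d)/(d − u)
r = (74.2 − 41.7)/(41.7 − 32.0) = 32.5/9.7 = 3.3505
CL = 100·r = 335.05 %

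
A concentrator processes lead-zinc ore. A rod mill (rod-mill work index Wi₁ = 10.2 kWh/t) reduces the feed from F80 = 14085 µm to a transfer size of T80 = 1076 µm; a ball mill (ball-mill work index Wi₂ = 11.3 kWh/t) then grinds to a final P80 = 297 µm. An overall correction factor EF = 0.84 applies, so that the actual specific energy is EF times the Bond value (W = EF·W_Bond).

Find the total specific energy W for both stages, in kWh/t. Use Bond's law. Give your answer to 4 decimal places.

Bond:  W = 10 Wi (1/√P − 1/√F)
Stage 1 (14085→1076 µm, Wi₁=10.2): W₁ = 10·10.2·(0.030486 − 0.008426) = 2.2501 kWh/t
Stage 2 (1076→297 µm, Wi₂=11.3): W₂ = 10·11.3·(0.058026 − 0.030486) = 3.1121 kWh/t
W = W₁ + W₂ = 2.2501 + 3.1121 = 5.3621 kWh/t
Apply correction: 5.3621 × 0.84 = 4.5042 kWh/t

W = 4.5042 kWh/t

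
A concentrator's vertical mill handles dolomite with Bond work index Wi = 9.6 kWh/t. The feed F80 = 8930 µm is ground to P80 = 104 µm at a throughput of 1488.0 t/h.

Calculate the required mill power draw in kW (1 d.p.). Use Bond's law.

W = 10·Wi·[P80^(−½) − F80^(−½)]
W = 10·9.6·(1/√104 − 1/√8930) = 10·9.6·(0.087476) = 8.3977 kWh/t
P = W·T = 8.3977·1488.0 = 12495.8 kW

P = 12495.8 kW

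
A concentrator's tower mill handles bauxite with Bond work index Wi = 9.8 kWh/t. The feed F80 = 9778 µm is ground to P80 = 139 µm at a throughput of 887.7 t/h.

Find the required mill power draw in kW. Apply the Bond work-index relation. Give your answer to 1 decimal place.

W = 10·Wi·(P80^(-½) − F80^(-½))
W = 10·9.8·(1/√139 − 1/√9778) = 10·9.8·(0.074706) = 7.3212 kWh/t
Power = W × throughput = 7.3212 kWh/t × 887.7 t/h = 6499.0 kW

P = 6499.0 kW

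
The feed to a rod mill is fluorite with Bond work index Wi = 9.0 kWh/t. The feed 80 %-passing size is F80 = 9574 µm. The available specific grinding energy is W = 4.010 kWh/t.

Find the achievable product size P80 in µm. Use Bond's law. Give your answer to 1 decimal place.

P80 = 333.3 µm

W = 10 Wi (P80^-0.5 − F80^-0.5)
⇒ 1/√P80 = W/(10 Wi) + 1/√F80
  = 4.0100/(10·9.0) + 1/√9574 = 0.044556 + 0.010220 = 0.054776
P80 = (1/0.054776)² = 18.2563² = 333.29 µm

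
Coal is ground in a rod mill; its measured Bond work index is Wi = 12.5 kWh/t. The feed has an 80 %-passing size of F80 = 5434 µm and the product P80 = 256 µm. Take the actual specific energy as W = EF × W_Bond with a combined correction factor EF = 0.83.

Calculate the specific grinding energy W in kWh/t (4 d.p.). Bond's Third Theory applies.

W = 5.0769 kWh/t

Bond:  W = 10 Wi (1/√P − 1/√F)
1/√256 = 0.062500;  1/√5434 = 0.013566
W = 10·12.5·(0.062500 − 0.013566) = 6.1168 kWh/t
Corrected W = EF·W_Bond = 0.83·6.1168 = 5.0769 kWh/t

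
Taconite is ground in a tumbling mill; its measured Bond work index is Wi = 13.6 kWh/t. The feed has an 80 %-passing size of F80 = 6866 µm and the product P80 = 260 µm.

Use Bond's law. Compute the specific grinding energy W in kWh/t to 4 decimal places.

W = 6.7931 kWh/t

Bond: W = 10·Wi·(1/√P80 − 1/√F80)
1/√260 = 0.062017;  1/√6866 = 0.012068
W = 10·13.6·(0.062017 − 0.012068) = 6.7931 kWh/t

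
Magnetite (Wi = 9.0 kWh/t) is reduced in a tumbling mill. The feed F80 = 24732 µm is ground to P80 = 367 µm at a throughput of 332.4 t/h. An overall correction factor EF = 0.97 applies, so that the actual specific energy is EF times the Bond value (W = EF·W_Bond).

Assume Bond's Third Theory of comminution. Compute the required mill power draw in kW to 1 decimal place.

P = 1330.2 kW

W = 10·Wi·[P80^(−½) − F80^(−½)]
W = 10·9.0·(1/√367 − 1/√24732) = 10·9.0·(0.045841) = 4.1257 kWh/t
With EF = 0.97: W = 4.1257·0.97 = 4.0019 kWh/t
Mill draw = 4.0019 × 332.4 = 1330.2 kW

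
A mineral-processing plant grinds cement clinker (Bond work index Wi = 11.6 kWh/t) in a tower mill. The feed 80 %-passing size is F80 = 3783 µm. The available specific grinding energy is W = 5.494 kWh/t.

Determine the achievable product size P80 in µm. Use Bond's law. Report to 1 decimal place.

W = 10 Wi / √P80 − 10 Wi / √F80
⇒ 1/√P80 = W/(10 Wi) + 1/√F80
  = 5.4940/(10·11.6) + 1/√3783 = 0.047362 + 0.016259 = 0.063621
P80 = (1/0.063621)² = 15.7182² = 247.06 µm

P80 = 247.1 µm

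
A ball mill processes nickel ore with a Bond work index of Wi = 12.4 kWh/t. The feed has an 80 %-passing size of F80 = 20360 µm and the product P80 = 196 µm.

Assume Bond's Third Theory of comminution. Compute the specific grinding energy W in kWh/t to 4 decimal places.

Bond:  W = 10 Wi (1/√P − 1/√F)
1/√196 = 0.071429;  1/√20360 = 0.007008
W = 10·12.4·(0.071429 − 0.007008) = 7.9881 kWh/t

W = 7.9881 kWh/t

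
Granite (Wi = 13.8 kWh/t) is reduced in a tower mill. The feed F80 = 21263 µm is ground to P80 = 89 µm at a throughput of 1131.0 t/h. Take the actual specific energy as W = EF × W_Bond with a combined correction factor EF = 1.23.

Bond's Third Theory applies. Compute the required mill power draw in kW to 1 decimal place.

P = 19032.9 kW

W = 10 Wi / √P80 − 10 Wi / √F80
W = 10·13.8·(1/√89 − 1/√21263) = 10·13.8·(0.099142) = 13.6816 kWh/t
W_actual = 1.23 × 13.6816 = 16.8284 kWh/t
P_mill = W·ṁ = 16.8284·1131.0 = 19032.9 kW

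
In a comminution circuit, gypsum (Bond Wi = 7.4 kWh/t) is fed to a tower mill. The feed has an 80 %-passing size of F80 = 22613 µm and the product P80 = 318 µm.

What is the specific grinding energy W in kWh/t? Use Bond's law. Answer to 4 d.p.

W = 3.6576 kWh/t

W_Bond = 10·Wi·(1/√P₈₀ − 1/√F₈₀)
1/√318 = 0.056077;  1/√22613 = 0.006650
W = 10·7.4·(0.056077 − 0.006650) = 3.6576 kWh/t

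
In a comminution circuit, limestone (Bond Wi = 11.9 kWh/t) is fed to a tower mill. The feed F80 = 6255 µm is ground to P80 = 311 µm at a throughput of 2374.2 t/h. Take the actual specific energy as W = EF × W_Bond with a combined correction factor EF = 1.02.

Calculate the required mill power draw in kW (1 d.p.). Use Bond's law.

P = 12697.4 kW

W = 10 Wi (P80^-0.5 − F80^-0.5)
W = 10·11.9·(1/√311 − 1/√6255) = 10·11.9·(0.044061) = 5.2432 kWh/t
With EF = 1.02: W = 5.2432·1.02 = 5.3481 kWh/t
Mill draw = 5.3481 × 2374.2 = 12697.4 kW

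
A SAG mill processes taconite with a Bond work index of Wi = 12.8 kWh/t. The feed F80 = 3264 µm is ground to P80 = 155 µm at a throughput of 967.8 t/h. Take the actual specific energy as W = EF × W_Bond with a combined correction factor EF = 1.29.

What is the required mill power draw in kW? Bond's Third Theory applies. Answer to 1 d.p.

P = 10038.6 kW

W = 10·Wi·[P80^(−½) − F80^(−½)]
W = 10·12.8·(1/√155 − 1/√3264) = 10·12.8·(0.062818) = 8.0408 kWh/t
W_actual = 1.29 × 8.0408 = 10.3726 kWh/t
Mill draw = 10.3726 × 967.8 = 10038.6 kW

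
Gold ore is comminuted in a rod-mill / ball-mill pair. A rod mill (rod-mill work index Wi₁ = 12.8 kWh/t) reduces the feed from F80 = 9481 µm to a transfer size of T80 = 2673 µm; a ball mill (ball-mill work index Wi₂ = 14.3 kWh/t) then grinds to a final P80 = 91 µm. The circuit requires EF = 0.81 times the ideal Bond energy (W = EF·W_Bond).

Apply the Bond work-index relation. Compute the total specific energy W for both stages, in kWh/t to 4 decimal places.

W = 10·Wi·[P80^(−½) − F80^(−½)]
Stage 1 (9481→2673 µm, Wi₁=12.8): W₁ = 10·12.8·(0.019342 − 0.010270) = 1.1612 kWh/t
Stage 2 (2673→91 µm, Wi₂=14.3): W₂ = 10·14.3·(0.104828 − 0.019342) = 12.2246 kWh/t
W = W₁ + W₂ = 1.1612 + 12.2246 = 13.3858 kWh/t
With EF = 0.81: W = 13.3858·0.81 = 10.8425 kWh/t

W = 10.8425 kWh/t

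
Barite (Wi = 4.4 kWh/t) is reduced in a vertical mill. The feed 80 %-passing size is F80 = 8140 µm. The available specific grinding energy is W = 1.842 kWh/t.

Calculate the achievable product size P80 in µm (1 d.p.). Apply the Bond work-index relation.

P80 = 356.7 µm

Bond:  W = 10 Wi (1/√P − 1/√F)
1/√P80 = 1/√F80 + W/(10·Wi)
  = 1.8420/(10·4.4) + 1/√8140 = 0.041864 + 0.011084 = 0.052947
P80 = (1/0.052947)² = 18.8867² = 356.71 µm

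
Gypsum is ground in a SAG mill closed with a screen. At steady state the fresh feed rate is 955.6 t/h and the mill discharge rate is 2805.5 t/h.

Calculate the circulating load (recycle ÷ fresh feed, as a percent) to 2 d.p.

Discharge = new feed + return, hence
R = M − F = 2805.5 − 955.6 = 1849.9 t/h
CL = 100·R/F = 100·1849.9/955.6 = 193.59 %

CL = 193.59 %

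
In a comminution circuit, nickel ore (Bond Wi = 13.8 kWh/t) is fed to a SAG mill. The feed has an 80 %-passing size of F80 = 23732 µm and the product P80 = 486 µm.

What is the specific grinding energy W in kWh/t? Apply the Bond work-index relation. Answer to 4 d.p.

Bond:  W = 10 Wi (1/√P − 1/√F)
1/√486 = 0.045361;  1/√23732 = 0.006491
W = 10·13.8·(0.045361 − 0.006491) = 5.3640 kWh/t

W = 5.3640 kWh/t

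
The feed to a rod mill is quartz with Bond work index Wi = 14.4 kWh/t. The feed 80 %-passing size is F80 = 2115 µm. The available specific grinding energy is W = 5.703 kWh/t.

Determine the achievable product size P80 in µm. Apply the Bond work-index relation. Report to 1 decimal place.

P80 = 265.7 µm

W = 10 Wi (P80^-0.5 − F80^-0.5)
⇒ 1/√P80 = W/(10·Wi) + 1/√F80
  = 5.7030/(10·14.4) + 1/√2115 = 0.039604 + 0.021744 = 0.061348
P80 = (1/0.061348)² = 16.3003² = 265.70 µm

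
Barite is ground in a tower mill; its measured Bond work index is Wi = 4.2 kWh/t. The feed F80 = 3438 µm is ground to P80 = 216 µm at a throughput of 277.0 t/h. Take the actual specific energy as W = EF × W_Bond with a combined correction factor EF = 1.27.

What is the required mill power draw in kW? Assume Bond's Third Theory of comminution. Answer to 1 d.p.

W = 10·Wi·[P80^(−½) − F80^(−½)]
W = 10·4.2·(1/√216 − 1/√3438) = 10·4.2·(0.050987) = 2.1414 kWh/t
Corrected W = EF·W_Bond = 1.27·2.1414 = 2.7196 kWh/t
P_mill = W·ṁ = 2.7196·277.0 = 753.3 kW

P = 753.3 kW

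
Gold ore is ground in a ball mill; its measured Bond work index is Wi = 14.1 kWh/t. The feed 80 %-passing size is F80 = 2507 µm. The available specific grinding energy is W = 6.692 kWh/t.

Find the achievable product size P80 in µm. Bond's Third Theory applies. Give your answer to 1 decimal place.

W = 10·Wi·[P80^(−½) − F80^(−½)]
P80^-0.5 = F80^-0.5 + W/(10 Wi)
  = 6.6920/(10·14.1) + 1/√2507 = 0.047461 + 0.019972 = 0.067433
P80 = (1/0.067433)² = 14.8295² = 219.91 µm

P80 = 219.9 µm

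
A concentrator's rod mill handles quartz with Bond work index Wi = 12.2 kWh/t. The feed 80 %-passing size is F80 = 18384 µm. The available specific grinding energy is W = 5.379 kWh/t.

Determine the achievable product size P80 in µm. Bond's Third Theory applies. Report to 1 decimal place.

P80 = 377.5 µm

Bond:  W = 10 Wi (1/√P − 1/√F)
⇒ 1/√P80 = W/(10·Wi) + 1/√F80
  = 5.3790/(10·12.2) + 1/√18384 = 0.044090 + 0.007375 = 0.051465
P80 = (1/0.051465)² = 19.4305² = 377.54 µm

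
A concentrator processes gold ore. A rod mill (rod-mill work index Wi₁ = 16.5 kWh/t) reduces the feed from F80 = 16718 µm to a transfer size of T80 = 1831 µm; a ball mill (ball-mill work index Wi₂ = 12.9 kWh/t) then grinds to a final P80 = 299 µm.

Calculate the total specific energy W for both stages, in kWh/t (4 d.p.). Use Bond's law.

W = 7.0255 kWh/t

Bond: W = 10·Wi·(1/√P80 − 1/√F80)
Stage 1 (16718→1831 µm, Wi₁=16.5): W₁ = 10·16.5·(0.023370 − 0.007734) = 2.5799 kWh/t
Stage 2 (1831→299 µm, Wi₂=12.9): W₂ = 10·12.9·(0.057831 − 0.023370) = 4.4456 kWh/t
W = W₁ + W₂ = 2.5799 + 4.4456 = 7.0255 kWh/t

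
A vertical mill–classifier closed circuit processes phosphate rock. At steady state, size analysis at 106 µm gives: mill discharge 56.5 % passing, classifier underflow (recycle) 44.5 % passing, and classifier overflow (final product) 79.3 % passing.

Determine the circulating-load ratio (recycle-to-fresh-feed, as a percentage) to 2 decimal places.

Balance %-passing 106 µm (r = R/F):
Fd + Rd = Ru + Fo ⇒ R/F = (o−d)/(d−u)
r = (79.3 − 56.5)/(56.5 − 44.5) = 22.8/12.0 = 1.9000
CL = 100·r = 190.00 %

CL = 190.00 %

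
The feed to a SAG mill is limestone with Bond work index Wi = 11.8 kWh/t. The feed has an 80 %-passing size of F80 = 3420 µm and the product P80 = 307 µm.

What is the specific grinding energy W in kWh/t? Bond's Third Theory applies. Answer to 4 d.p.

W = 4.7169 kWh/t

W = 10 Wi / √P80 − 10 Wi / √F80
1/√307 = 0.057073;  1/√3420 = 0.017100
W = 10·11.8·(0.057073 − 0.017100) = 4.7169 kWh/t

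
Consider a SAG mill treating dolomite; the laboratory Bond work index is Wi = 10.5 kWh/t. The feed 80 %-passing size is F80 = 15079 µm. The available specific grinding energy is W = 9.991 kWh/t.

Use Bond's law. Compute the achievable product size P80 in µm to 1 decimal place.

W = 10 Wi / √P80 − 10 Wi / √F80
⇒ 1/√P80 = W/(10·Wi) + 1/√F80
  = 9.9910/(10·10.5) + 1/√15079 = 0.095152 + 0.008144 = 0.103296
P80 = (1/0.103296)² = 9.6809² = 93.72 µm

P80 = 93.7 µm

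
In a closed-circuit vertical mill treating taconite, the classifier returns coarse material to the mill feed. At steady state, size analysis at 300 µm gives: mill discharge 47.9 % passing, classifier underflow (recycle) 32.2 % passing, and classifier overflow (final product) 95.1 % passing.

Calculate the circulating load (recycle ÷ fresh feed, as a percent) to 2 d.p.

CL = 300.64 %

Balance %-passing 300 µm (r = R/F):
d + r·d = r·u + o → r(d−u) = o−d
r = (95.1 − 47.9)/(47.9 − 32.2) = 47.2/15.7 = 3.0064
CL = 100·r = 300.64 %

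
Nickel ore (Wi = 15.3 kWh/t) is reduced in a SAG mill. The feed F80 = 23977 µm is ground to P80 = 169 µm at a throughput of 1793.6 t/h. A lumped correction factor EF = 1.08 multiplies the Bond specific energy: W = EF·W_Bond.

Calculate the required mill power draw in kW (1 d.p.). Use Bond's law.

P = 20884.0 kW

W = 10 Wi (1/√P80 − 1/√F80)  [Bond]
W = 10·15.3·(1/√169 − 1/√23977) = 10·15.3·(0.070465) = 10.7811 kWh/t
With EF = 1.08: W = 10.7811·1.08 = 11.6436 kWh/t
Mill draw = 11.6436 × 1793.6 = 20884.0 kW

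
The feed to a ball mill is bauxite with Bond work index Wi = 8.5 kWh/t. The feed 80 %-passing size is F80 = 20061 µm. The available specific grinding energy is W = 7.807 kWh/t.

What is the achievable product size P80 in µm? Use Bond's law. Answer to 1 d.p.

Bond:  W = 10 Wi (1/√P − 1/√F)
P80^-0.5 = F80^-0.5 + W/(10 Wi)
  = 7.8070/(10·8.5) + 1/√20061 = 0.091847 + 0.007060 = 0.098907
P80 = (1/0.098907)² = 10.1105² = 102.22 µm

P80 = 102.2 µm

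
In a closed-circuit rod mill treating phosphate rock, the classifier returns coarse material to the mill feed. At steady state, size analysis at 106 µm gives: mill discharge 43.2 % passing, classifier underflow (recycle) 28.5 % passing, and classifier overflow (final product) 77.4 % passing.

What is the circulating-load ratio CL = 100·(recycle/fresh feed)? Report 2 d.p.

Let r = R/F. Size balance at 106 µm:
(1+r)d = ru + o → r = (o−d)/(d−u)
r = (77.4 − 43.2)/(43.2 − 28.5) = 34.2/14.7 = 2.3265
CL = 100·r = 232.65 %

CL = 232.65 %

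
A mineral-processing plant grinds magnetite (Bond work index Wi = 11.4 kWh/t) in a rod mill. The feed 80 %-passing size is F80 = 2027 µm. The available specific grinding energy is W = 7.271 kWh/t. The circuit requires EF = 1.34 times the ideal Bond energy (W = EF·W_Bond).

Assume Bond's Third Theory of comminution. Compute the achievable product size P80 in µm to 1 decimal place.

W = 10 Wi (1/√P80 − 1/√F80)  [Bond]
W_Bond = W / EF = 7.271 / 1.34 = 5.4261 kWh/t
⇒ 1/√P80 = W_Bond/(10 Wi) + 1/√F80
  = 5.4261/(10·11.4) + 1/√2027 = 0.047598 + 0.022211 = 0.069809
P80 = (1/0.069809)² = 14.3248² = 205.20 µm

P80 = 205.2 µm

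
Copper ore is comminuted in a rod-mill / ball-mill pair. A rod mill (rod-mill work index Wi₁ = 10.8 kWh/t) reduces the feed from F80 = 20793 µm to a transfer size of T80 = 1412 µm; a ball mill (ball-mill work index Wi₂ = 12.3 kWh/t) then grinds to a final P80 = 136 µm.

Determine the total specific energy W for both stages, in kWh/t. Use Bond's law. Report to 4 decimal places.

Bond:  W = 10 Wi (1/√P − 1/√F)
Stage 1 (20793→1412 µm, Wi₁=10.8): W₁ = 10·10.8·(0.026612 − 0.006935) = 2.1252 kWh/t
Stage 2 (1412→136 µm, Wi₂=12.3): W₂ = 10·12.3·(0.085749 − 0.026612) = 7.2738 kWh/t
W = W₁ + W₂ = 2.1252 + 7.2738 = 9.3990 kWh/t

W = 9.3990 kWh/t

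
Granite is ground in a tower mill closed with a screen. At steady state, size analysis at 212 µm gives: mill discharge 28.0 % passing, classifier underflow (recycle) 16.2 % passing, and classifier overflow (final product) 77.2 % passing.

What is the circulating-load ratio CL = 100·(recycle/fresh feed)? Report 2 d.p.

Let r = R/F. Size balance at 212 µm:
(1+r)d = ru + o → r = (o−d)/(d−u)
r = (77.2 − 28.0)/(28.0 − 16.2) = 49.2/11.8 = 4.1695
CL = 100·r = 416.95 %

CL = 416.95 %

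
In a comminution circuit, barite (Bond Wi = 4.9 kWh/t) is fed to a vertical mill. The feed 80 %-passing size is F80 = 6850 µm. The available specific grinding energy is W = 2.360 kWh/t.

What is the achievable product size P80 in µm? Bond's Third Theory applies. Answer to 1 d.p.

W = 10·Wi·(P80^(-½) − F80^(-½))
⇒ 1/√P80 = W/(10 Wi) + 1/√F80
  = 2.3600/(10·4.9) + 1/√6850 = 0.048163 + 0.012082 = 0.060246
P80 = (1/0.060246)² = 16.5987² = 275.52 µm

P80 = 275.5 µm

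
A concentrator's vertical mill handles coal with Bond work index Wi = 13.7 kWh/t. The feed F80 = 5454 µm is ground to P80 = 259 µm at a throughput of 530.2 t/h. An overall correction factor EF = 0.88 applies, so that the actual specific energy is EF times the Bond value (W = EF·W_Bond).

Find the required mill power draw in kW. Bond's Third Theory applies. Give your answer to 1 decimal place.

W = 10 Wi / √P80 − 10 Wi / √F80
W = 10·13.7·(1/√259 − 1/√5454) = 10·13.7·(0.048596) = 6.6577 kWh/t
With EF = 0.88: W = 6.6577·0.88 = 5.8588 kWh/t
P = W·T = 5.8588·530.2 = 3106.3 kW

P = 3106.3 kW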